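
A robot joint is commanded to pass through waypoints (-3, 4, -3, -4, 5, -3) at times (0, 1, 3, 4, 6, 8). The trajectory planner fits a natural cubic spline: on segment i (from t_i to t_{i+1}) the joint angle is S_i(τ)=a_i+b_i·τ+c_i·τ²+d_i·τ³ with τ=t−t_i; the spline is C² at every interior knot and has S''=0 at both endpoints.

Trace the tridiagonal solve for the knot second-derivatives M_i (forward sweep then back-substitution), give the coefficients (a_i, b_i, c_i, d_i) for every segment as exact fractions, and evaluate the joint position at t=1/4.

  seg 0: a=-3 b=6153/680 c=0 d=-1393/680
  seg 1: a=4 b=987/340 c=-4179/680 d=1001/680
  seg 2: a=-3 b=-273/68 c=1827/680 d=223/680
  seg 3: a=-4 b=1593/680 c=312/85 d=-705/544
  seg 4: a=5 b=501/340 c=-5583/1360 d=1861/2720
S(1/4) = -6701/8704

Δ: Δ0=7, Δ1=-7/2, Δ2=-1, Δ3=9/2, Δ4=-4
row 1: diag=6, rhs=-63; c'=1/3, d'=-21/2
row 2: denom=6−2·1/3=16/3; d'=(15−2·-21/2)/(16/3)=27/4
row 3: denom=6−1·3/16=93/16; d'=(33−1·27/4)/(93/16)=140/31
row 4: denom=8−2·32/93=680/93; d'=(-51−2·140/31)/(680/93)=-5583/680
back: M4=-5583/680
back: M3=140/31−32/93·-5583/680=624/85
back: M2=27/4−3/16·624/85=1827/340
back: M1=-21/2−1/3·1827/340=-4179/340
M: M0=0, M1=-4179/340, M2=1827/340, M3=624/85, M4=-5583/680, M5=0
seg 0: a=-3, c=M0/2=0, d=(M1−M0)/(6·1)=-1393/680, b=Δ0−h0·(2M0+M1)/6=6153/680
seg 1: a=4, c=M1/2=-4179/680, d=(M2−M1)/(6·2)=1001/680, b=Δ1−h1·(2M1+M2)/6=987/340
seg 2: a=-3, c=M2/2=1827/680, d=(M3−M2)/(6·1)=223/680, b=Δ2−h2·(2M2+M3)/6=-273/68
seg 3: a=-4, c=M3/2=312/85, d=(M4−M3)/(6·2)=-705/544, b=Δ3−h3·(2M3+M4)/6=1593/680
seg 4: a=5, c=M4/2=-5583/1360, d=(M5−M4)/(6·2)=1861/2720, b=Δ4−h4·(2M4+M5)/6=501/340
t_q=1/4 → seg 0, τ=1/4; S=-3+6153/680·τ+0·τ²+-1393/680·τ³=-6701/8704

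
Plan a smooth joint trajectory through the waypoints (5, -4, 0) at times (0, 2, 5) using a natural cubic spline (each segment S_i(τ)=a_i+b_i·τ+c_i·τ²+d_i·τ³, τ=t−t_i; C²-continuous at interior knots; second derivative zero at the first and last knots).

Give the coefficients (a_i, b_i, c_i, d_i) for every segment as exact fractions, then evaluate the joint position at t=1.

  seg 0: a=5 b=-17/3 c=0 d=7/24
  seg 1: a=-4 b=-13/6 c=7/4 d=-7/36
S(1) = -3/8

Δ: Δ0=-9/2, Δ1=4/3
row 1: diag=10, rhs=35; c'=3/10, d'=7/2
back: M1=7/2
M: M0=0, M1=7/2, M2=0
seg 0: a=5, c=M0/2=0, d=(M1−M0)/(6·2)=7/24, b=Δ0−h0·(2M0+M1)/6=-17/3
seg 1: a=-4, c=M1/2=7/4, d=(M2−M1)/(6·3)=-7/36, b=Δ1−h1·(2M1+M2)/6=-13/6
t_q=1 → seg 0, τ=1; S=5+-17/3·τ+0·τ²+7/24·τ³=-3/8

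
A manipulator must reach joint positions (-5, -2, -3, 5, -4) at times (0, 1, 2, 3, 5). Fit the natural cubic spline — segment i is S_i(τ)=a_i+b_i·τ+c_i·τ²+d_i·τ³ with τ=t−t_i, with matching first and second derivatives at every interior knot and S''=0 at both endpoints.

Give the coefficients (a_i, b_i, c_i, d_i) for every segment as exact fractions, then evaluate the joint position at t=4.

Δ: Δ0=3, Δ1=-1, Δ2=8, Δ3=-9/2
row 1: diag=4, rhs=-24; c'=1/4, d'=-6
row 2: denom=4−1·1/4=15/4; d'=(54−1·-6)/(15/4)=16
row 3: denom=6−1·4/15=86/15; d'=(-75−1·16)/(86/15)=-1365/86
back: M3=-1365/86
back: M2=16−4/15·-1365/86=870/43
back: M1=-6−1/4·870/43=-951/86
M: M0=0, M1=-951/86, M2=870/43, M3=-1365/86, M4=0
seg 0: a=-5, c=M0/2=0, d=(M1−M0)/(6·1)=-317/172, b=Δ0−h0·(2M0+M1)/6=833/172
seg 1: a=-2, c=M1/2=-951/172, d=(M2−M1)/(6·1)=897/172, b=Δ1−h1·(2M1+M2)/6=-59/86
seg 2: a=-3, c=M2/2=435/43, d=(M3−M2)/(6·1)=-1035/172, b=Δ2−h2·(2M2+M3)/6=671/172
seg 3: a=5, c=M3/2=-1365/172, d=(M4−M3)/(6·2)=455/344, b=Δ3−h3·(2M3+M4)/6=523/86
t_q=4 → seg 3, τ=1; S=5+523/86·τ+-1365/172·τ²+455/344·τ³=1537/344

  seg 0: a=-5 b=833/172 c=0 d=-317/172
  seg 1: a=-2 b=-59/86 c=-951/172 d=897/172
  seg 2: a=-3 b=671/172 c=435/43 d=-1035/172
  seg 3: a=5 b=523/86 c=-1365/172 d=455/344
S(4) = 1537/344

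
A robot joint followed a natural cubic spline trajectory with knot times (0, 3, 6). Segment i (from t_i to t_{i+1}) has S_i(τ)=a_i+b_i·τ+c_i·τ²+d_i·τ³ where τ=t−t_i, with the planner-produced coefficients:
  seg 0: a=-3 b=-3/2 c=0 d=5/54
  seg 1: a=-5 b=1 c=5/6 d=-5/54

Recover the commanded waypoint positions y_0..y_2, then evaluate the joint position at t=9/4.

y_0 = S_0(0) = a_0 = -3
y_1 = S_1(0) = a_1 = -5
y_2 = S_1(3) = 3
t_q=9/4 is in segment 0 (τ=9/4); S_0(τ)=-681/128

y_0=-3 y_1=-5 y_2=3
S(9/4) = -681/128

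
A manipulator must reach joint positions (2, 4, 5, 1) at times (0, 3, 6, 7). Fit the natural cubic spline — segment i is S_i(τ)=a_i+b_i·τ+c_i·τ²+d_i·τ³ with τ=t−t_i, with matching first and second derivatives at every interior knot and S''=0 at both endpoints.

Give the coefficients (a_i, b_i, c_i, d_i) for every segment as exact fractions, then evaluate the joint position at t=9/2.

Δ: Δ0=2/3, Δ1=1/3, Δ2=-4
row 1: diag=12, rhs=-2; c'=1/4, d'=-1/6
row 2: denom=8−3·1/4=29/4; d'=(-26−3·-1/6)/(29/4)=-102/29
back: M2=-102/29
back: M1=-1/6−1/4·-102/29=62/87
M: M0=0, M1=62/87, M2=-102/29, M3=0
seg 0: a=2, c=M0/2=0, d=(M1−M0)/(6·3)=31/783, b=Δ0−h0·(2M0+M1)/6=9/29
seg 1: a=4, c=M1/2=31/87, d=(M2−M1)/(6·3)=-184/783, b=Δ1−h1·(2M1+M2)/6=40/29
seg 2: a=5, c=M2/2=-51/29, d=(M3−M2)/(6·1)=17/29, b=Δ2−h2·(2M2+M3)/6=-82/29
t_q=9/2 → seg 1, τ=3/2; S=4+40/29·τ+31/87·τ²+-184/783·τ³=705/116

  seg 0: a=2 b=9/29 c=0 d=31/783
  seg 1: a=4 b=40/29 c=31/87 d=-184/783
  seg 2: a=5 b=-82/29 c=-51/29 d=17/29
S(9/2) = 705/116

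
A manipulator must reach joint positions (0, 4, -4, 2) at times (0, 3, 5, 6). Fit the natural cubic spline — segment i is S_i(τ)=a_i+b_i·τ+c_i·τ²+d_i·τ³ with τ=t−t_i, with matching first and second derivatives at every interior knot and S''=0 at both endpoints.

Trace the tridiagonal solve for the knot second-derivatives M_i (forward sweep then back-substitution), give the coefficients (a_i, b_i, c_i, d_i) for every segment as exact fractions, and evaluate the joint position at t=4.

  seg 0: a=0 b=173/42 c=0 d=-13/42
  seg 1: a=4 b=-89/21 c=-39/14 d=61/42
  seg 2: a=-4 b=43/21 c=83/14 d=-83/42
S(4) = -11/7

Δ: Δ0=4/3, Δ1=-4, Δ2=6
row 1: diag=10, rhs=-32; c'=1/5, d'=-16/5
row 2: denom=6−2·1/5=28/5; d'=(60−2·-16/5)/(28/5)=83/7
back: M2=83/7
back: M1=-16/5−1/5·83/7=-39/7
M: M0=0, M1=-39/7, M2=83/7, M3=0
seg 0: a=0, c=M0/2=0, d=(M1−M0)/(6·3)=-13/42, b=Δ0−h0·(2M0+M1)/6=173/42
seg 1: a=4, c=M1/2=-39/14, d=(M2−M1)/(6·2)=61/42, b=Δ1−h1·(2M1+M2)/6=-89/21
seg 2: a=-4, c=M2/2=83/14, d=(M3−M2)/(6·1)=-83/42, b=Δ2−h2·(2M2+M3)/6=43/21
t_q=4 → seg 1, τ=1; S=4+-89/21·τ+-39/14·τ²+61/42·τ³=-11/7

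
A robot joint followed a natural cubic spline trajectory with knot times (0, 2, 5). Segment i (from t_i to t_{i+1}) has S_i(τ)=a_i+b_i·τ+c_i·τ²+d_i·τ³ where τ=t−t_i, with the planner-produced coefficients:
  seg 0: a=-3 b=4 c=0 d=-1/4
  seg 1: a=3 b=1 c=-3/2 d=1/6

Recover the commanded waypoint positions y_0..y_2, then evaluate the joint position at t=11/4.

y_0=-3 y_1=3 y_2=-3
S(11/4) = 381/128

y_0 = S_0(0) = a_0 = -3
y_1 = S_1(0) = a_1 = 3
y_2 = S_1(3) = -3
t_q=11/4 is in segment 1 (τ=3/4); S_1(τ)=381/128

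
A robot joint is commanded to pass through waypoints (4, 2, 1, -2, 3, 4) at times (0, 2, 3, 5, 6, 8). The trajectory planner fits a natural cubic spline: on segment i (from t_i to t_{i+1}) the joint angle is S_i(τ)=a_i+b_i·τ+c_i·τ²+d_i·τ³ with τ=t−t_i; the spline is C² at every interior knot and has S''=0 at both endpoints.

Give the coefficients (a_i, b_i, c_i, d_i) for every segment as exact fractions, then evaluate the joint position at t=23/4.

Δ: Δ0=-1, Δ1=-1, Δ2=-3/2, Δ3=5, Δ4=1/2
row 1: diag=6, rhs=0; c'=1/6, d'=0
row 2: denom=6−1·1/6=35/6; d'=(-3−1·0)/(35/6)=-18/35
row 3: denom=6−2·12/35=186/35; d'=(39−2·-18/35)/(186/35)=467/62
row 4: denom=6−1·35/186=1081/186; d'=(-27−1·467/62)/(1081/186)=-6423/1081
back: M4=-6423/1081
back: M3=467/62−35/186·-6423/1081=9351/1081
back: M2=-18/35−12/35·9351/1081=-3762/1081
back: M1=0−1/6·-3762/1081=627/1081
M: M0=0, M1=627/1081, M2=-3762/1081, M3=9351/1081, M4=-6423/1081, M5=0
seg 0: a=4, c=M0/2=0, d=(M1−M0)/(6·2)=209/4324, b=Δ0−h0·(2M0+M1)/6=-1290/1081
seg 1: a=2, c=M1/2=627/2162, d=(M2−M1)/(6·1)=-1463/2162, b=Δ1−h1·(2M1+M2)/6=-663/1081
seg 2: a=1, c=M2/2=-1881/1081, d=(M3−M2)/(6·2)=93/92, b=Δ2−h2·(2M2+M3)/6=-4461/2162
seg 3: a=-2, c=M3/2=9351/2162, d=(M4−M3)/(6·1)=-2629/1081, b=Δ3−h3·(2M3+M4)/6=6717/2162
seg 4: a=3, c=M4/2=-6423/2162, d=(M5−M4)/(6·2)=2141/4324, b=Δ4−h4·(2M4+M5)/6=9645/2162
t_q=23/4 → seg 3, τ=3/4; S=-2+6717/2162·τ+9351/2162·τ²+-2629/1081·τ³=5225/3008

  seg 0: a=4 b=-1290/1081 c=0 d=209/4324
  seg 1: a=2 b=-663/1081 c=627/2162 d=-1463/2162
  seg 2: a=1 b=-4461/2162 c=-1881/1081 d=93/92
  seg 3: a=-2 b=6717/2162 c=9351/2162 d=-2629/1081
  seg 4: a=3 b=9645/2162 c=-6423/2162 d=2141/4324
S(23/4) = 5225/3008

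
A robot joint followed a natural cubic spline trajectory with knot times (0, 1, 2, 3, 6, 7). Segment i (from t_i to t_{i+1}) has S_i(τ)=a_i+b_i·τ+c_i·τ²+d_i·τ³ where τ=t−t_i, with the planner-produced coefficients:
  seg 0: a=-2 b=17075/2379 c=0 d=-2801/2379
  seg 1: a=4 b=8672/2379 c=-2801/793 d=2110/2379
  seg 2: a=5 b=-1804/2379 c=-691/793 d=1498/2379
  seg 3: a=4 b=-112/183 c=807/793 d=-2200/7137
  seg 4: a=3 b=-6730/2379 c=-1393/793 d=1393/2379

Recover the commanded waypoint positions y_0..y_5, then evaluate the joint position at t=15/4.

y_0=-2 y_1=4 y_2=5 y_3=4 y_4=3 y_5=-1
S(15/4) = 50541/12688

y_0 = S_0(0) = a_0 = -2
y_1 = S_1(0) = a_1 = 4
y_2 = S_2(0) = a_2 = 5
y_3 = S_3(0) = a_3 = 4
y_4 = S_4(0) = a_4 = 3
y_5 = S_4(1) = -1
t_q=15/4 is in segment 3 (τ=3/4); S_3(τ)=50541/12688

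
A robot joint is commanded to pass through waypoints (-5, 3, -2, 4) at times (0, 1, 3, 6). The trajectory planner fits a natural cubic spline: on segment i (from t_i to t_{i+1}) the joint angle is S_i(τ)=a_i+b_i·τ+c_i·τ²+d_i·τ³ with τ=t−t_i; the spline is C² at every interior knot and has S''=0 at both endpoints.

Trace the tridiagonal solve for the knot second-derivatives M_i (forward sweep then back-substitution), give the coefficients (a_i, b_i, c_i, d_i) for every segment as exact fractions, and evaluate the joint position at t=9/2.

  seg 0: a=-5 b=281/28 c=0 d=-57/28
  seg 1: a=3 b=55/14 c=-171/28 d=81/56
  seg 2: a=-2 b=-22/7 c=18/7 d=-2/7
S(9/2) = -53/28

Δ: Δ0=8, Δ1=-5/2, Δ2=2
row 1: diag=6, rhs=-63; c'=1/3, d'=-21/2
row 2: denom=10−2·1/3=28/3; d'=(27−2·-21/2)/(28/3)=36/7
back: M2=36/7
back: M1=-21/2−1/3·36/7=-171/14
M: M0=0, M1=-171/14, M2=36/7, M3=0
seg 0: a=-5, c=M0/2=0, d=(M1−M0)/(6·1)=-57/28, b=Δ0−h0·(2M0+M1)/6=281/28
seg 1: a=3, c=M1/2=-171/28, d=(M2−M1)/(6·2)=81/56, b=Δ1−h1·(2M1+M2)/6=55/14
seg 2: a=-2, c=M2/2=18/7, d=(M3−M2)/(6·3)=-2/7, b=Δ2−h2·(2M2+M3)/6=-22/7
t_q=9/2 → seg 2, τ=3/2; S=-2+-22/7·τ+18/7·τ²+-2/7·τ³=-53/28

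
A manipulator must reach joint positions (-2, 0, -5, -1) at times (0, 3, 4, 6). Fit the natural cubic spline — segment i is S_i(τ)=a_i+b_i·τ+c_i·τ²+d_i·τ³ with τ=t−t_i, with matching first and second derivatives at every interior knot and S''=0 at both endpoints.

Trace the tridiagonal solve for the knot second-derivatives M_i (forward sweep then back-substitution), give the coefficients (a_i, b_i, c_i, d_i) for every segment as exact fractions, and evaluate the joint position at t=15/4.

  seg 0: a=-2 b=463/141 c=0 d=-41/141
  seg 1: a=0 b=-644/141 c=-123/47 d=308/141
  seg 2: a=-5 b=-458/141 c=185/47 d=-185/282
S(15/4) = -1495/376

Δ: Δ0=2/3, Δ1=-5, Δ2=2
row 1: diag=8, rhs=-34; c'=1/8, d'=-17/4
row 2: denom=6−1·1/8=47/8; d'=(42−1·-17/4)/(47/8)=370/47
back: M2=370/47
back: M1=-17/4−1/8·370/47=-246/47
M: M0=0, M1=-246/47, M2=370/47, M3=0
seg 0: a=-2, c=M0/2=0, d=(M1−M0)/(6·3)=-41/141, b=Δ0−h0·(2M0+M1)/6=463/141
seg 1: a=0, c=M1/2=-123/47, d=(M2−M1)/(6·1)=308/141, b=Δ1−h1·(2M1+M2)/6=-644/141
seg 2: a=-5, c=M2/2=185/47, d=(M3−M2)/(6·2)=-185/282, b=Δ2−h2·(2M2+M3)/6=-458/141
t_q=15/4 → seg 1, τ=3/4; S=0+-644/141·τ+-123/47·τ²+308/141·τ³=-1495/376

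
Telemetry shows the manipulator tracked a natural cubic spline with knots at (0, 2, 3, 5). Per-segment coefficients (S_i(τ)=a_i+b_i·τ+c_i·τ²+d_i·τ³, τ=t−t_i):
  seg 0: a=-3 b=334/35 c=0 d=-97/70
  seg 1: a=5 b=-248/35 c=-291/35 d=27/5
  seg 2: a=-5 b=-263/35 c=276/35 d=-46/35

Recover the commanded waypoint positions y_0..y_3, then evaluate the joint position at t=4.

y_0 = S_0(0) = a_0 = -3
y_1 = S_1(0) = a_1 = 5
y_2 = S_2(0) = a_2 = -5
y_3 = S_2(2) = 1
t_q=4 is in segment 2 (τ=1); S_2(τ)=-208/35

y_0=-3 y_1=5 y_2=-5 y_3=1
S(4) = -208/35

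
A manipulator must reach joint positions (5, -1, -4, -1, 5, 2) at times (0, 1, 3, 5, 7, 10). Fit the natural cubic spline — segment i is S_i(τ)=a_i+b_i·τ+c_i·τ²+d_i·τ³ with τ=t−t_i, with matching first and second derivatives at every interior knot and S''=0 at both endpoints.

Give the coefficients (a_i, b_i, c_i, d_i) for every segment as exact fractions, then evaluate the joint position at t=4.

  seg 0: a=5 b=-1301/194 c=0 d=137/194
  seg 1: a=-1 b=-445/97 c=411/194 d=-223/776
  seg 2: a=-4 b=85/194 c=153/388 d=53/776
  seg 3: a=-1 b=275/97 c=78/97 d=-35/97
  seg 4: a=5 b=167/97 c=-132/97 d=44/291
S(4) = -2405/776

Δ: Δ0=-6, Δ1=-3/2, Δ2=3/2, Δ3=3, Δ4=-1
row 1: diag=6, rhs=27; c'=1/3, d'=9/2
row 2: denom=8−2·1/3=22/3; d'=(18−2·9/2)/(22/3)=27/22
row 3: denom=8−2·3/11=82/11; d'=(9−2·27/22)/(82/11)=36/41
row 4: denom=10−2·11/41=388/41; d'=(-24−2·36/41)/(388/41)=-264/97
back: M4=-264/97
back: M3=36/41−11/41·-264/97=156/97
back: M2=27/22−3/11·156/97=153/194
back: M1=9/2−1/3·153/194=411/97
M: M0=0, M1=411/97, M2=153/194, M3=156/97, M4=-264/97, M5=0
seg 0: a=5, c=M0/2=0, d=(M1−M0)/(6·1)=137/194, b=Δ0−h0·(2M0+M1)/6=-1301/194
seg 1: a=-1, c=M1/2=411/194, d=(M2−M1)/(6·2)=-223/776, b=Δ1−h1·(2M1+M2)/6=-445/97
seg 2: a=-4, c=M2/2=153/388, d=(M3−M2)/(6·2)=53/776, b=Δ2−h2·(2M2+M3)/6=85/194
seg 3: a=-1, c=M3/2=78/97, d=(M4−M3)/(6·2)=-35/97, b=Δ3−h3·(2M3+M4)/6=275/97
seg 4: a=5, c=M4/2=-132/97, d=(M5−M4)/(6·3)=44/291, b=Δ4−h4·(2M4+M5)/6=167/97
t_q=4 → seg 2, τ=1; S=-4+85/194·τ+153/388·τ²+53/776·τ³=-2405/776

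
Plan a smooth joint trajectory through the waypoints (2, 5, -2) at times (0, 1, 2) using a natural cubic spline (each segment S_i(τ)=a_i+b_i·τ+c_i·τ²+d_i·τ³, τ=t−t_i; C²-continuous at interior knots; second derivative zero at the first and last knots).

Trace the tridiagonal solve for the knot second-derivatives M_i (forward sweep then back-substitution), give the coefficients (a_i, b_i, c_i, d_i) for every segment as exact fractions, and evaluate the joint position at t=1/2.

Δ: Δ0=3, Δ1=-7
row 1: diag=4, rhs=-60; c'=1/4, d'=-15
back: M1=-15
M: M0=0, M1=-15, M2=0
seg 0: a=2, c=M0/2=0, d=(M1−M0)/(6·1)=-5/2, b=Δ0−h0·(2M0+M1)/6=11/2
seg 1: a=5, c=M1/2=-15/2, d=(M2−M1)/(6·1)=5/2, b=Δ1−h1·(2M1+M2)/6=-2
t_q=1/2 → seg 0, τ=1/2; S=2+11/2·τ+0·τ²+-5/2·τ³=71/16

  seg 0: a=2 b=11/2 c=0 d=-5/2
  seg 1: a=5 b=-2 c=-15/2 d=5/2
S(1/2) = 71/16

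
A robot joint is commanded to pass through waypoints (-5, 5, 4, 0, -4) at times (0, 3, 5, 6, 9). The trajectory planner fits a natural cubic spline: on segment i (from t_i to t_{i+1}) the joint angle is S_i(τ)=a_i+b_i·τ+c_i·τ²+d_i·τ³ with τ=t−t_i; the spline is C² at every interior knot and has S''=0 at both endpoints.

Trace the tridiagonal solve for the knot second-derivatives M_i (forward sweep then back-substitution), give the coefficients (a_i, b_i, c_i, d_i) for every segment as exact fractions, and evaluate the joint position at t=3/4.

  seg 0: a=-5 b=1211/292 c=0 d=-713/7884
  seg 1: a=5 b=249/146 c=-713/876 d=-253/1752
  seg 2: a=4 b=-719/219 c=-368/219 d=211/219
  seg 3: a=0 b=-274/73 c=265/219 d=-265/1971
S(3/4) = -36025/18688

Δ: Δ0=10/3, Δ1=-1/2, Δ2=-4, Δ3=-4/3
row 1: diag=10, rhs=-23; c'=1/5, d'=-23/10
row 2: denom=6−2·1/5=28/5; d'=(-21−2·-23/10)/(28/5)=-41/14
row 3: denom=8−1·5/28=219/28; d'=(16−1·-41/14)/(219/28)=530/219
back: M3=530/219
back: M2=-41/14−5/28·530/219=-736/219
back: M1=-23/10−1/5·-736/219=-713/438
M: M0=0, M1=-713/438, M2=-736/219, M3=530/219, M4=0
seg 0: a=-5, c=M0/2=0, d=(M1−M0)/(6·3)=-713/7884, b=Δ0−h0·(2M0+M1)/6=1211/292
seg 1: a=5, c=M1/2=-713/876, d=(M2−M1)/(6·2)=-253/1752, b=Δ1−h1·(2M1+M2)/6=249/146
seg 2: a=4, c=M2/2=-368/219, d=(M3−M2)/(6·1)=211/219, b=Δ2−h2·(2M2+M3)/6=-719/219
seg 3: a=0, c=M3/2=265/219, d=(M4−M3)/(6·3)=-265/1971, b=Δ3−h3·(2M3+M4)/6=-274/73
t_q=3/4 → seg 0, τ=3/4; S=-5+1211/292·τ+0·τ²+-713/7884·τ³=-36025/18688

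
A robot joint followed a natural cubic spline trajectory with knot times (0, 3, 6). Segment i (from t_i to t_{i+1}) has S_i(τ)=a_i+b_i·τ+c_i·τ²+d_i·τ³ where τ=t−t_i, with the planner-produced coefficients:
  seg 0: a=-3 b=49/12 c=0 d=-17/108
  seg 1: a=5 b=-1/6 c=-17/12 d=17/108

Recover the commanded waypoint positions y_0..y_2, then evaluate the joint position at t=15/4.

y_0 = S_0(0) = a_0 = -3
y_1 = S_1(0) = a_1 = 5
y_2 = S_1(3) = -4
t_q=15/4 is in segment 1 (τ=3/4); S_1(τ)=1061/256

y_0=-3 y_1=5 y_2=-4
S(15/4) = 1061/256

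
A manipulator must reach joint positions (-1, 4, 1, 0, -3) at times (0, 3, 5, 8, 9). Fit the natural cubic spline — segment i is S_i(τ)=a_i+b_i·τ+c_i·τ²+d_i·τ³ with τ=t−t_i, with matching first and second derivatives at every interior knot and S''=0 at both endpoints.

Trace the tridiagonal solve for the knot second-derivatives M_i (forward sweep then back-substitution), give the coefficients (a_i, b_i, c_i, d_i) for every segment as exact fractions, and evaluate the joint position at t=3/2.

  seg 0: a=-1 b=3817/1356 c=0 d=-173/1356
  seg 1: a=4 b=-427/678 c=-519/452 d=967/2712
  seg 2: a=1 b=-320/339 c=112/113 d=-89/339
  seg 3: a=0 b=-707/339 c=-155/113 d=155/339
S(3/2) = 10095/3616

Δ: Δ0=5/3, Δ1=-3/2, Δ2=-1/3, Δ3=-3
row 1: diag=10, rhs=-19; c'=1/5, d'=-19/10
row 2: denom=10−2·1/5=48/5; d'=(7−2·-19/10)/(48/5)=9/8
row 3: denom=8−3·5/16=113/16; d'=(-16−3·9/8)/(113/16)=-310/113
back: M3=-310/113
back: M2=9/8−5/16·-310/113=224/113
back: M1=-19/10−1/5·224/113=-519/226
M: M0=0, M1=-519/226, M2=224/113, M3=-310/113, M4=0
seg 0: a=-1, c=M0/2=0, d=(M1−M0)/(6·3)=-173/1356, b=Δ0−h0·(2M0+M1)/6=3817/1356
seg 1: a=4, c=M1/2=-519/452, d=(M2−M1)/(6·2)=967/2712, b=Δ1−h1·(2M1+M2)/6=-427/678
seg 2: a=1, c=M2/2=112/113, d=(M3−M2)/(6·3)=-89/339, b=Δ2−h2·(2M2+M3)/6=-320/339
seg 3: a=0, c=M3/2=-155/113, d=(M4−M3)/(6·1)=155/339, b=Δ3−h3·(2M3+M4)/6=-707/339
t_q=3/2 → seg 0, τ=3/2; S=-1+3817/1356·τ+0·τ²+-173/1356·τ³=10095/3616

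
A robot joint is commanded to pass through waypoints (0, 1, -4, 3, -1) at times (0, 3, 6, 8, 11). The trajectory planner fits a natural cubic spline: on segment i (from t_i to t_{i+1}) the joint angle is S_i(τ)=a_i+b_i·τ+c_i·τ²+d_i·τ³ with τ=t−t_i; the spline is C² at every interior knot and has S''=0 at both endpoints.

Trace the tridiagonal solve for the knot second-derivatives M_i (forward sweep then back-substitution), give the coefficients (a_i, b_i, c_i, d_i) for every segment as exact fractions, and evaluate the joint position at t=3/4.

Δ: Δ0=1/3, Δ1=-5/3, Δ2=7/2, Δ3=-4/3
row 1: diag=12, rhs=-12; c'=1/4, d'=-1
row 2: denom=10−3·1/4=37/4; d'=(31−3·-1)/(37/4)=136/37
row 3: denom=10−2·8/37=354/37; d'=(-29−2·136/37)/(354/37)=-1345/354
back: M3=-1345/354
back: M2=136/37−8/37·-1345/354=796/177
back: M1=-1−1/4·796/177=-376/177
M: M0=0, M1=-376/177, M2=796/177, M3=-1345/354, M4=0
seg 0: a=0, c=M0/2=0, d=(M1−M0)/(6·3)=-188/1593, b=Δ0−h0·(2M0+M1)/6=247/177
seg 1: a=1, c=M1/2=-188/177, d=(M2−M1)/(6·3)=586/1593, b=Δ1−h1·(2M1+M2)/6=-317/177
seg 2: a=-4, c=M2/2=398/177, d=(M3−M2)/(6·2)=-979/1416, b=Δ2−h2·(2M2+M3)/6=313/177
seg 3: a=3, c=M3/2=-1345/708, d=(M4−M3)/(6·3)=1345/6372, b=Δ3−h3·(2M3+M4)/6=291/118
t_q=3/4 → seg 0, τ=3/4; S=0+247/177·τ+0·τ²+-188/1593·τ³=941/944

  seg 0: a=0 b=247/177 c=0 d=-188/1593
  seg 1: a=1 b=-317/177 c=-188/177 d=586/1593
  seg 2: a=-4 b=313/177 c=398/177 d=-979/1416
  seg 3: a=3 b=291/118 c=-1345/708 d=1345/6372
S(3/4) = 941/944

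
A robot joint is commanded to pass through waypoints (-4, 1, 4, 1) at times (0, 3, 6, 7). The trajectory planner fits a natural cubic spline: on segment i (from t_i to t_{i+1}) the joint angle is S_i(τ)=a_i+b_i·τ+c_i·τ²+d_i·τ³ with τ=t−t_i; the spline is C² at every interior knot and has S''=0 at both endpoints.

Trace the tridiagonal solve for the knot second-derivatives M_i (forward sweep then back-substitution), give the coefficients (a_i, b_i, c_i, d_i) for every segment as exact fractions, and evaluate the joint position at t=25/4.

Δ: Δ0=5/3, Δ1=1, Δ2=-3
row 1: diag=12, rhs=-4; c'=1/4, d'=-1/3
row 2: denom=8−3·1/4=29/4; d'=(-24−3·-1/3)/(29/4)=-92/29
back: M2=-92/29
back: M1=-1/3−1/4·-92/29=40/87
M: M0=0, M1=40/87, M2=-92/29, M3=0
seg 0: a=-4, c=M0/2=0, d=(M1−M0)/(6·3)=20/783, b=Δ0−h0·(2M0+M1)/6=125/87
seg 1: a=1, c=M1/2=20/87, d=(M2−M1)/(6·3)=-158/783, b=Δ1−h1·(2M1+M2)/6=185/87
seg 2: a=4, c=M2/2=-46/29, d=(M3−M2)/(6·1)=46/87, b=Δ2−h2·(2M2+M3)/6=-169/87
t_q=25/4 → seg 2, τ=1/4; S=4+-169/87·τ+-46/29·τ²+46/87·τ³=3177/928

  seg 0: a=-4 b=125/87 c=0 d=20/783
  seg 1: a=1 b=185/87 c=20/87 d=-158/783
  seg 2: a=4 b=-169/87 c=-46/29 d=46/87
S(25/4) = 3177/928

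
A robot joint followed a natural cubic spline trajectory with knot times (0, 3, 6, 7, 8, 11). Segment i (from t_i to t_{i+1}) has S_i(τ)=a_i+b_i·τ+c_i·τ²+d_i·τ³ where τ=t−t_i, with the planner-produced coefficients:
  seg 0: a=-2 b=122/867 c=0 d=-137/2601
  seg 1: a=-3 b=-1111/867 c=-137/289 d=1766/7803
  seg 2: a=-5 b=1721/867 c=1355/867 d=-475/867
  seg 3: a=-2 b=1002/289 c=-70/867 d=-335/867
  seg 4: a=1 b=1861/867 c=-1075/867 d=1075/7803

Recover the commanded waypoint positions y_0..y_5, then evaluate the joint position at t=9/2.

y_0 = S_0(0) = a_0 = -2
y_1 = S_1(0) = a_1 = -3
y_2 = S_2(0) = a_2 = -5
y_3 = S_3(0) = a_3 = -2
y_4 = S_4(0) = a_4 = 1
y_5 = S_4(3) = 0
t_q=9/2 is in segment 1 (τ=3/2); S_1(τ)=-1510/289

y_0=-2 y_1=-3 y_2=-5 y_3=-2 y_4=1 y_5=0
S(9/2) = -1510/289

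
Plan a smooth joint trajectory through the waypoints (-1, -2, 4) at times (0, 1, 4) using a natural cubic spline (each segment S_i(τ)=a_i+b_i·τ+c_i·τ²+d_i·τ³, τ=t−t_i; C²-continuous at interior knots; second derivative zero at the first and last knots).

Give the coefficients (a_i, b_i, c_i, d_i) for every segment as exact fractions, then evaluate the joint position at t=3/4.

Δ: Δ0=-1, Δ1=2
row 1: diag=8, rhs=18; c'=3/8, d'=9/4
back: M1=9/4
M: M0=0, M1=9/4, M2=0
seg 0: a=-1, c=M0/2=0, d=(M1−M0)/(6·1)=3/8, b=Δ0−h0·(2M0+M1)/6=-11/8
seg 1: a=-2, c=M1/2=9/8, d=(M2−M1)/(6·3)=-1/8, b=Δ1−h1·(2M1+M2)/6=-1/4
t_q=3/4 → seg 0, τ=3/4; S=-1+-11/8·τ+0·τ²+3/8·τ³=-959/512

  seg 0: a=-1 b=-11/8 c=0 d=3/8
  seg 1: a=-2 b=-1/4 c=9/8 d=-1/8
S(3/4) = -959/512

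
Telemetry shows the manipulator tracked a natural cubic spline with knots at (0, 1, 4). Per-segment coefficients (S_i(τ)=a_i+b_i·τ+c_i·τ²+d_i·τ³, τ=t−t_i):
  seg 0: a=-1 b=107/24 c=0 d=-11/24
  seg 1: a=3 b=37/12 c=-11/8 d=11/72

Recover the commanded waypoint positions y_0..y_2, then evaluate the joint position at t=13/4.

y_0 = S_0(0) = a_0 = -1
y_1 = S_1(0) = a_1 = 3
y_2 = S_1(3) = 4
t_q=13/4 is in segment 1 (τ=9/4); S_1(τ)=2415/512

y_0=-1 y_1=3 y_2=4
S(13/4) = 2415/512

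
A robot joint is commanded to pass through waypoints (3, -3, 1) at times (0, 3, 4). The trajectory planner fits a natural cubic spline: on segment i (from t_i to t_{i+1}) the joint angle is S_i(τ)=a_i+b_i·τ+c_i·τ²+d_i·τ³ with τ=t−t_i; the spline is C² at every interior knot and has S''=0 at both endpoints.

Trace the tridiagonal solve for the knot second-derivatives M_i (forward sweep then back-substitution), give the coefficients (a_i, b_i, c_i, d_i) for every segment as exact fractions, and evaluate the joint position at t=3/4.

Δ: Δ0=-2, Δ1=4
row 1: diag=8, rhs=36; c'=1/8, d'=9/2
back: M1=9/2
M: M0=0, M1=9/2, M2=0
seg 0: a=3, c=M0/2=0, d=(M1−M0)/(6·3)=1/4, b=Δ0−h0·(2M0+M1)/6=-17/4
seg 1: a=-3, c=M1/2=9/4, d=(M2−M1)/(6·1)=-3/4, b=Δ1−h1·(2M1+M2)/6=5/2
t_q=3/4 → seg 0, τ=3/4; S=3+-17/4·τ+0·τ²+1/4·τ³=-21/256

  seg 0: a=3 b=-17/4 c=0 d=1/4
  seg 1: a=-3 b=5/2 c=9/4 d=-3/4
S(3/4) = -21/256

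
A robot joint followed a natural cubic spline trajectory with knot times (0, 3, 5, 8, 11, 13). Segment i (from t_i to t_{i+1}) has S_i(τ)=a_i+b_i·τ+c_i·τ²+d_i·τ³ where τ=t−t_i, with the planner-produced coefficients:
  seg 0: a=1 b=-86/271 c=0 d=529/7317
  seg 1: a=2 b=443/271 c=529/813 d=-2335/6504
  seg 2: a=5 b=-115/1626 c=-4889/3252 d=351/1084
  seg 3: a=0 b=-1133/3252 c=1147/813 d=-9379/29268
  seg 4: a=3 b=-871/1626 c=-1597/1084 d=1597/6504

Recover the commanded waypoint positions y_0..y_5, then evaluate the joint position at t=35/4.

y_0=1 y_1=2 y_2=5 y_3=0 y_4=3 y_5=-2
S(35/4) = 27549/69376

y_0 = S_0(0) = a_0 = 1
y_1 = S_1(0) = a_1 = 2
y_2 = S_2(0) = a_2 = 5
y_3 = S_3(0) = a_3 = 0
y_4 = S_4(0) = a_4 = 3
y_5 = S_4(2) = -2
t_q=35/4 is in segment 3 (τ=3/4); S_3(τ)=27549/69376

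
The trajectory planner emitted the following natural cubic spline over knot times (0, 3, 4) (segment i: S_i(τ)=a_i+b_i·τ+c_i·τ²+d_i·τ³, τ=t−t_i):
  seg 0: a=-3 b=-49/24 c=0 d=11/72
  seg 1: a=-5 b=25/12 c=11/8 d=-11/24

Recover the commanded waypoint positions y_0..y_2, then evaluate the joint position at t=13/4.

y_0 = S_0(0) = a_0 = -3
y_1 = S_1(0) = a_1 = -5
y_2 = S_1(1) = -2
t_q=13/4 is in segment 1 (τ=1/4); S_1(τ)=-2253/512

y_0=-3 y_1=-5 y_2=-2
S(13/4) = -2253/512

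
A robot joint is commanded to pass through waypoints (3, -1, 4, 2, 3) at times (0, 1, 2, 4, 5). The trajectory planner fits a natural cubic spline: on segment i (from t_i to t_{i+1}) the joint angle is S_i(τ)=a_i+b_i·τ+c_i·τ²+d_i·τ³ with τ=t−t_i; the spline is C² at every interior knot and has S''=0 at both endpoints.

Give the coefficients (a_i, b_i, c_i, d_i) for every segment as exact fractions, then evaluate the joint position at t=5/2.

  seg 0: a=3 b=-408/61 c=0 d=164/61
  seg 1: a=-1 b=84/61 c=492/61 d=-271/61
  seg 2: a=4 b=255/61 c=-321/61 d=163/122
  seg 3: a=2 b=-51/61 c=168/61 d=-56/61
S(5/2) = 4823/976

Δ: Δ0=-4, Δ1=5, Δ2=-1, Δ3=1
row 1: diag=4, rhs=54; c'=1/4, d'=27/2
row 2: denom=6−1·1/4=23/4; d'=(-36−1·27/2)/(23/4)=-198/23
row 3: denom=6−2·8/23=122/23; d'=(12−2·-198/23)/(122/23)=336/61
back: M3=336/61
back: M2=-198/23−8/23·336/61=-642/61
back: M1=27/2−1/4·-642/61=984/61
M: M0=0, M1=984/61, M2=-642/61, M3=336/61, M4=0
seg 0: a=3, c=M0/2=0, d=(M1−M0)/(6·1)=164/61, b=Δ0−h0·(2M0+M1)/6=-408/61
seg 1: a=-1, c=M1/2=492/61, d=(M2−M1)/(6·1)=-271/61, b=Δ1−h1·(2M1+M2)/6=84/61
seg 2: a=4, c=M2/2=-321/61, d=(M3−M2)/(6·2)=163/122, b=Δ2−h2·(2M2+M3)/6=255/61
seg 3: a=2, c=M3/2=168/61, d=(M4−M3)/(6·1)=-56/61, b=Δ3−h3·(2M3+M4)/6=-51/61
t_q=5/2 → seg 2, τ=1/2; S=4+255/61·τ+-321/61·τ²+163/122·τ³=4823/976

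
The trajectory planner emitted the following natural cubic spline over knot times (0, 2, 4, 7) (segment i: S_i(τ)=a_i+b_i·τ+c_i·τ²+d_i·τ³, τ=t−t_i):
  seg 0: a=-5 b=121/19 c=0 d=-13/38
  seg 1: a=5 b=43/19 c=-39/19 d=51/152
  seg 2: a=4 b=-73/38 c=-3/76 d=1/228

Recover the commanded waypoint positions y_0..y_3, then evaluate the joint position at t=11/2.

y_0 = S_0(0) = a_0 = -5
y_1 = S_1(0) = a_1 = 5
y_2 = S_2(0) = a_2 = 4
y_3 = S_2(3) = -2
t_q=11/2 is in segment 2 (τ=3/2); S_2(τ)=635/608

y_0=-5 y_1=5 y_2=4 y_3=-2
S(11/2) = 635/608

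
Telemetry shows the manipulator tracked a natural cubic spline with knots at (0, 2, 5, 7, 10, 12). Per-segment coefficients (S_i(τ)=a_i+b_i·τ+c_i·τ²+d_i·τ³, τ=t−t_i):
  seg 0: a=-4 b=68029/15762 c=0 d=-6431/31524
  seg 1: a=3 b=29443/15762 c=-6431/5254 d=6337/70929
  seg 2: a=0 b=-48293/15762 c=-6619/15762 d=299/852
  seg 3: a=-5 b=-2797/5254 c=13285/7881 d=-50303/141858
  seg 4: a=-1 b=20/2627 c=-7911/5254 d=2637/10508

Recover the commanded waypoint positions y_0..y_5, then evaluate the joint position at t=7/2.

y_0 = S_0(0) = a_0 = -4
y_1 = S_1(0) = a_1 = 3
y_2 = S_2(0) = a_2 = 0
y_3 = S_3(0) = a_3 = -5
y_4 = S_4(0) = a_4 = -1
y_5 = S_4(2) = -5
t_q=7/2 is in segment 1 (τ=3/2); S_1(τ)=8799/2627

y_0=-4 y_1=3 y_2=0 y_3=-5 y_4=-1 y_5=-5
S(7/2) = 8799/2627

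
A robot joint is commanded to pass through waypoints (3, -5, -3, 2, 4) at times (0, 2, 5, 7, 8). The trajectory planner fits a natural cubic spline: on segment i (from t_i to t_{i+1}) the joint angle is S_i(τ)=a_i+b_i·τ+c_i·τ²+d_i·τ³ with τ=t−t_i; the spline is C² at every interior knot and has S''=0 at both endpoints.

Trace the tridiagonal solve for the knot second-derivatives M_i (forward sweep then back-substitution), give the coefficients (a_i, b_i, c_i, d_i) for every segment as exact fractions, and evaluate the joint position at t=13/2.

  seg 0: a=3 b=-3712/759 c=0 d=169/759
  seg 1: a=-5 b=-1684/759 c=338/253 d=-284/2277
  seg 2: a=-3 b=1844/759 c=54/253 d=-541/6072
  seg 3: a=2 b=3361/1518 c=-325/1012 d=325/3036
S(13/2) = 13339/16192

Δ: Δ0=-4, Δ1=2/3, Δ2=5/2, Δ3=2
row 1: diag=10, rhs=28; c'=3/10, d'=14/5
row 2: denom=10−3·3/10=91/10; d'=(11−3·14/5)/(91/10)=2/7
row 3: denom=6−2·20/91=506/91; d'=(-3−2·2/7)/(506/91)=-325/506
back: M3=-325/506
back: M2=2/7−20/91·-325/506=108/253
back: M1=14/5−3/10·108/253=676/253
M: M0=0, M1=676/253, M2=108/253, M3=-325/506, M4=0
seg 0: a=3, c=M0/2=0, d=(M1−M0)/(6·2)=169/759, b=Δ0−h0·(2M0+M1)/6=-3712/759
seg 1: a=-5, c=M1/2=338/253, d=(M2−M1)/(6·3)=-284/2277, b=Δ1−h1·(2M1+M2)/6=-1684/759
seg 2: a=-3, c=M2/2=54/253, d=(M3−M2)/(6·2)=-541/6072, b=Δ2−h2·(2M2+M3)/6=1844/759
seg 3: a=2, c=M3/2=-325/1012, d=(M4−M3)/(6·1)=325/3036, b=Δ3−h3·(2M3+M4)/6=3361/1518
t_q=13/2 → seg 2, τ=3/2; S=-3+1844/759·τ+54/253·τ²+-541/6072·τ³=13339/16192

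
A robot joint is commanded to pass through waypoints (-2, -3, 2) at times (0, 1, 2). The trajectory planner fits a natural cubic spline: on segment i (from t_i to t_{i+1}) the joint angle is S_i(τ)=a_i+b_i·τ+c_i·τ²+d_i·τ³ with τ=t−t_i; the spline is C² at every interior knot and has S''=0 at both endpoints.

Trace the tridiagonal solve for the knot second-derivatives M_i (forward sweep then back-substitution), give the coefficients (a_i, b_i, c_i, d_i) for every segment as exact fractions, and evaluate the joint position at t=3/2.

Δ: Δ0=-1, Δ1=5
row 1: diag=4, rhs=36; c'=1/4, d'=9
back: M1=9
M: M0=0, M1=9, M2=0
seg 0: a=-2, c=M0/2=0, d=(M1−M0)/(6·1)=3/2, b=Δ0−h0·(2M0+M1)/6=-5/2
seg 1: a=-3, c=M1/2=9/2, d=(M2−M1)/(6·1)=-3/2, b=Δ1−h1·(2M1+M2)/6=2
t_q=3/2 → seg 1, τ=1/2; S=-3+2·τ+9/2·τ²+-3/2·τ³=-17/16

  seg 0: a=-2 b=-5/2 c=0 d=3/2
  seg 1: a=-3 b=2 c=9/2 d=-3/2
S(3/2) = -17/16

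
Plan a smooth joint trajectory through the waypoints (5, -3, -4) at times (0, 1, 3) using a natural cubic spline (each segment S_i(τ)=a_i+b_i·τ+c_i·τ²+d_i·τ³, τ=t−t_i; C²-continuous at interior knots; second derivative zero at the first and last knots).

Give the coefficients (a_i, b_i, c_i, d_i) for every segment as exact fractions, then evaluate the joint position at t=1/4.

Δ: Δ0=-8, Δ1=-1/2
row 1: diag=6, rhs=45; c'=1/3, d'=15/2
back: M1=15/2
M: M0=0, M1=15/2, M2=0
seg 0: a=5, c=M0/2=0, d=(M1−M0)/(6·1)=5/4, b=Δ0−h0·(2M0+M1)/6=-37/4
seg 1: a=-3, c=M1/2=15/4, d=(M2−M1)/(6·2)=-5/8, b=Δ1−h1·(2M1+M2)/6=-11/2
t_q=1/4 → seg 0, τ=1/4; S=5+-37/4·τ+0·τ²+5/4·τ³=693/256

  seg 0: a=5 b=-37/4 c=0 d=5/4
  seg 1: a=-3 b=-11/2 c=15/4 d=-5/8
S(1/4) = 693/256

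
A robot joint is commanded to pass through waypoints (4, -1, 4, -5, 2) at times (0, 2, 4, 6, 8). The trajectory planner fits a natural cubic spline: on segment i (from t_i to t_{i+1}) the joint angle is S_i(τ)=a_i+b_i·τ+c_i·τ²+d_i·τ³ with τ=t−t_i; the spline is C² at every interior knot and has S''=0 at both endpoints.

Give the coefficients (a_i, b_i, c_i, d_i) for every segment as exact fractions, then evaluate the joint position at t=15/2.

Δ: Δ0=-5/2, Δ1=5/2, Δ2=-9/2, Δ3=7/2
row 1: diag=8, rhs=30; c'=1/4, d'=15/4
row 2: denom=8−2·1/4=15/2; d'=(-42−2·15/4)/(15/2)=-33/5
row 3: denom=8−2·4/15=112/15; d'=(48−2·-33/5)/(112/15)=459/56
back: M3=459/56
back: M2=-33/5−4/15·459/56=-123/14
back: M1=15/4−1/4·-123/14=333/56
M: M0=0, M1=333/56, M2=-123/14, M3=459/56, M4=0
seg 0: a=4, c=M0/2=0, d=(M1−M0)/(6·2)=111/224, b=Δ0−h0·(2M0+M1)/6=-251/56
seg 1: a=-1, c=M1/2=333/112, d=(M2−M1)/(6·2)=-275/224, b=Δ1−h1·(2M1+M2)/6=41/28
seg 2: a=4, c=M2/2=-123/28, d=(M3−M2)/(6·2)=317/224, b=Δ2−h2·(2M2+M3)/6=-11/8
seg 3: a=-5, c=M3/2=459/112, d=(M4−M3)/(6·2)=-153/224, b=Δ3−h3·(2M3+M4)/6=-55/28
t_q=15/2 → seg 3, τ=3/2; S=-5+-55/28·τ+459/112·τ²+-153/224·τ³=-1847/1792

  seg 0: a=4 b=-251/56 c=0 d=111/224
  seg 1: a=-1 b=41/28 c=333/112 d=-275/224
  seg 2: a=4 b=-11/8 c=-123/28 d=317/224
  seg 3: a=-5 b=-55/28 c=459/112 d=-153/224
S(15/2) = -1847/1792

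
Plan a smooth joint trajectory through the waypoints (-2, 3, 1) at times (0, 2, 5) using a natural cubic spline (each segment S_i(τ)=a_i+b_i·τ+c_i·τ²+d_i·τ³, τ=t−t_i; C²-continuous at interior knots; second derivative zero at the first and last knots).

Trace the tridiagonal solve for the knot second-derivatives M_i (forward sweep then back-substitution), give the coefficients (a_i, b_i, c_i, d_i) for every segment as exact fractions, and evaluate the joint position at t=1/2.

Δ: Δ0=5/2, Δ1=-2/3
row 1: diag=10, rhs=-19; c'=3/10, d'=-19/10
back: M1=-19/10
M: M0=0, M1=-19/10, M2=0
seg 0: a=-2, c=M0/2=0, d=(M1−M0)/(6·2)=-19/120, b=Δ0−h0·(2M0+M1)/6=47/15
seg 1: a=3, c=M1/2=-19/20, d=(M2−M1)/(6·3)=19/180, b=Δ1−h1·(2M1+M2)/6=37/30
t_q=1/2 → seg 0, τ=1/2; S=-2+47/15·τ+0·τ²+-19/120·τ³=-29/64

  seg 0: a=-2 b=47/15 c=0 d=-19/120
  seg 1: a=3 b=37/30 c=-19/20 d=19/180
S(1/2) = -29/64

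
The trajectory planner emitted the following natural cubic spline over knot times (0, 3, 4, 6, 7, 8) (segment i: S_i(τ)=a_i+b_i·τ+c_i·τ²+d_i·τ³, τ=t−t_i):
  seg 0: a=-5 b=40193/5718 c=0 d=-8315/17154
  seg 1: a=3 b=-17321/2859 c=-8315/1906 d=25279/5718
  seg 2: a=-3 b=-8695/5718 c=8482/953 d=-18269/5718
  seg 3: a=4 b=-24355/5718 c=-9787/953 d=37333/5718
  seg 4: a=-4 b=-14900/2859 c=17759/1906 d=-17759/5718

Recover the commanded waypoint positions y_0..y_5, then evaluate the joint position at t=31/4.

y_0 = S_0(0) = a_0 = -5
y_1 = S_1(0) = a_1 = 3
y_2 = S_2(0) = a_2 = -3
y_3 = S_3(0) = a_3 = 4
y_4 = S_4(0) = a_4 = -4
y_5 = S_4(1) = -3
t_q=31/4 is in segment 4 (τ=3/4); S_4(τ)=-485243/121984

y_0=-5 y_1=3 y_2=-3 y_3=4 y_4=-4 y_5=-3
S(31/4) = -485243/121984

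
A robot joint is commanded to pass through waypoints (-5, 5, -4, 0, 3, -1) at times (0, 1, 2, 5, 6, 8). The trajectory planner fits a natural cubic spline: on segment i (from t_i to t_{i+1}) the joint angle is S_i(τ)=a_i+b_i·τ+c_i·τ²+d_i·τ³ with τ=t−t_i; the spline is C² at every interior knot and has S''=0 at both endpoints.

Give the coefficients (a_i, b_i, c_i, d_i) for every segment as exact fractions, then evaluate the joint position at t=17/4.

  seg 0: a=-5 b=56906/3723 c=0 d=-19676/3723
  seg 1: a=5 b=-2122/3723 c=-19676/1241 d=27643/3723
  seg 2: a=-4 b=-37249/3723 c=7967/1241 d=-9830/11169
  seg 3: a=0 b=17687/3723 c=-1863/1241 d=-929/3723
  seg 4: a=3 b=3722/3723 c=-2792/1241 d=1396/3723
S(17/4) = -160285/39712

Δ: Δ0=10, Δ1=-9, Δ2=4/3, Δ3=3, Δ4=-2
row 1: diag=4, rhs=-114; c'=1/4, d'=-57/2
row 2: denom=8−1·1/4=31/4; d'=(62−1·-57/2)/(31/4)=362/31
row 3: denom=8−3·12/31=212/31; d'=(10−3·362/31)/(212/31)=-194/53
row 4: denom=6−1·31/212=1241/212; d'=(-30−1·-194/53)/(1241/212)=-5584/1241
back: M4=-5584/1241
back: M3=-194/53−31/212·-5584/1241=-3726/1241
back: M2=362/31−12/31·-3726/1241=15934/1241
back: M1=-57/2−1/4·15934/1241=-39352/1241
M: M0=0, M1=-39352/1241, M2=15934/1241, M3=-3726/1241, M4=-5584/1241, M5=0
seg 0: a=-5, c=M0/2=0, d=(M1−M0)/(6·1)=-19676/3723, b=Δ0−h0·(2M0+M1)/6=56906/3723
seg 1: a=5, c=M1/2=-19676/1241, d=(M2−M1)/(6·1)=27643/3723, b=Δ1−h1·(2M1+M2)/6=-2122/3723
seg 2: a=-4, c=M2/2=7967/1241, d=(M3−M2)/(6·3)=-9830/11169, b=Δ2−h2·(2M2+M3)/6=-37249/3723
seg 3: a=0, c=M3/2=-1863/1241, d=(M4−M3)/(6·1)=-929/3723, b=Δ3−h3·(2M3+M4)/6=17687/3723
seg 4: a=3, c=M4/2=-2792/1241, d=(M5−M4)/(6·2)=1396/3723, b=Δ4−h4·(2M4+M5)/6=3722/3723
t_q=17/4 → seg 2, τ=9/4; S=-4+-37249/3723·τ+7967/1241·τ²+-9830/11169·τ³=-160285/39712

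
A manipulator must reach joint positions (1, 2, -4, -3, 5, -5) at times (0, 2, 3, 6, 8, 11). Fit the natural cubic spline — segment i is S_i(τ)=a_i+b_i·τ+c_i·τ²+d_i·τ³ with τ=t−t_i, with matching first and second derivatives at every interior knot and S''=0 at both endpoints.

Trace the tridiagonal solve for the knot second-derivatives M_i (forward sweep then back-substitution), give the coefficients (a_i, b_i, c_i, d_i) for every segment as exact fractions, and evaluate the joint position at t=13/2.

Δ: Δ0=1/2, Δ1=-6, Δ2=1/3, Δ3=4, Δ4=-10/3
row 1: diag=6, rhs=-39; c'=1/6, d'=-13/2
row 2: denom=8−1·1/6=47/6; d'=(38−1·-13/2)/(47/6)=267/47
row 3: denom=10−3·18/47=416/47; d'=(22−3·267/47)/(416/47)=233/416
row 4: denom=10−2·47/208=993/104; d'=(-44−2·233/416)/(993/104)=-9385/1986
back: M4=-9385/1986
back: M3=233/416−47/208·-9385/1986=3233/1986
back: M2=267/47−18/47·3233/1986=1674/331
back: M1=-13/2−1/6·1674/331=-4861/662
M: M0=0, M1=-4861/662, M2=1674/331, M3=3233/1986, M4=-9385/1986, M5=0
seg 0: a=1, c=M0/2=0, d=(M1−M0)/(6·2)=-4861/7944, b=Δ0−h0·(2M0+M1)/6=2927/993
seg 1: a=2, c=M1/2=-4861/1324, d=(M2−M1)/(6·1)=8209/3972, b=Δ1−h1·(2M1+M2)/6=-8729/1986
seg 2: a=-4, c=M2/2=837/331, d=(M3−M2)/(6·3)=-6811/35748, b=Δ2−h2·(2M2+M3)/6=-21997/3972
seg 3: a=-3, c=M3/2=3233/3972, d=(M4−M3)/(6·2)=-701/1324, b=Δ3−h3·(2M3+M4)/6=8917/1986
seg 4: a=5, c=M4/2=-9385/3972, d=(M5−M4)/(6·3)=9385/35748, b=Δ4−h4·(2M4+M5)/6=2765/1986
t_q=13/2 → seg 3, τ=1/2; S=-3+8917/1986·τ+3233/3972·τ²+-701/1324·τ³=-6543/10592

  seg 0: a=1 b=2927/993 c=0 d=-4861/7944
  seg 1: a=2 b=-8729/1986 c=-4861/1324 d=8209/3972
  seg 2: a=-4 b=-21997/3972 c=837/331 d=-6811/35748
  seg 3: a=-3 b=8917/1986 c=3233/3972 d=-701/1324
  seg 4: a=5 b=2765/1986 c=-9385/3972 d=9385/35748
S(13/2) = -6543/10592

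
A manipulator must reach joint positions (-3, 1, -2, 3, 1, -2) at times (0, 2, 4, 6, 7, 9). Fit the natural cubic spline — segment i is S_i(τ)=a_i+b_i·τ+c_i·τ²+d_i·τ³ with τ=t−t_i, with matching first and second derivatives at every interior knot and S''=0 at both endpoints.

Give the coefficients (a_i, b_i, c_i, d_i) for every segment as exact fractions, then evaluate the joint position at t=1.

Δ: Δ0=2, Δ1=-3/2, Δ2=5/2, Δ3=-2, Δ4=-3/2
row 1: diag=8, rhs=-21; c'=1/4, d'=-21/8
row 2: denom=8−2·1/4=15/2; d'=(24−2·-21/8)/(15/2)=39/10
row 3: denom=6−2·4/15=82/15; d'=(-27−2·39/10)/(82/15)=-261/41
row 4: denom=6−1·15/82=477/82; d'=(3−1·-261/41)/(477/82)=256/159
back: M4=256/159
back: M3=-261/41−15/82·256/159=-353/53
back: M2=39/10−4/15·-353/53=1805/318
back: M1=-21/8−1/4·1805/318=-643/159
M: M0=0, M1=-643/159, M2=1805/318, M3=-353/53, M4=256/159, M5=0
seg 0: a=-3, c=M0/2=0, d=(M1−M0)/(6·2)=-643/1908, b=Δ0−h0·(2M0+M1)/6=1597/477
seg 1: a=1, c=M1/2=-643/318, d=(M2−M1)/(6·2)=3091/3816, b=Δ1−h1·(2M1+M2)/6=-332/477
seg 2: a=-2, c=M2/2=1805/636, d=(M3−M2)/(6·2)=-3923/3816, b=Δ2−h2·(2M2+M3)/6=893/954
seg 3: a=3, c=M3/2=-353/106, d=(M4−M3)/(6·1)=1315/954, b=Δ3−h3·(2M3+M4)/6=-23/477
seg 4: a=1, c=M4/2=128/159, d=(M5−M4)/(6·2)=-64/477, b=Δ4−h4·(2M4+M5)/6=-2455/954
t_q=1 → seg 0, τ=1; S=-3+1597/477·τ+0·τ²+-643/1908·τ³=7/636

  seg 0: a=-3 b=1597/477 c=0 d=-643/1908
  seg 1: a=1 b=-332/477 c=-643/318 d=3091/3816
  seg 2: a=-2 b=893/954 c=1805/636 d=-3923/3816
  seg 3: a=3 b=-23/477 c=-353/106 d=1315/954
  seg 4: a=1 b=-2455/954 c=128/159 d=-64/477
S(1) = 7/636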